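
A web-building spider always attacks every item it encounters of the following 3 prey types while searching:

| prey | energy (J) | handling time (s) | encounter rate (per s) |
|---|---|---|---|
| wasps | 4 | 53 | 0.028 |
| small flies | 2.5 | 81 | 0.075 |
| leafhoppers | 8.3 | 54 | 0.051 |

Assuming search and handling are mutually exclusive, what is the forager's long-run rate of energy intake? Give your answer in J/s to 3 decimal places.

R = (0.028×4 + 0.075×2.5 + 0.051×8.3) / (1 + 0.028×53 + 0.075×81 + 0.051×54) = 0.7228/11.31 = 0.06389 J/s.

0.064 J/s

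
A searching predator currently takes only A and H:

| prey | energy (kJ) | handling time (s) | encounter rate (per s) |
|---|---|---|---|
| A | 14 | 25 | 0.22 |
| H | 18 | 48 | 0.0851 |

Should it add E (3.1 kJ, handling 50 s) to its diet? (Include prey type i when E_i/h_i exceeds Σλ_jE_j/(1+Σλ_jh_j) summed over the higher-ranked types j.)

Intake rate on the current diet: R = (0.22×14 + 0.0851×18) / (1 + 0.22×25 + 0.0851×48) = 4.612/10.58 = 0.4357 kJ/s.
E: E/h = 3.1/50 = 0.062 kJ/s.
0.062 < 0.4357, so adding E would lower the average — exclude it.

No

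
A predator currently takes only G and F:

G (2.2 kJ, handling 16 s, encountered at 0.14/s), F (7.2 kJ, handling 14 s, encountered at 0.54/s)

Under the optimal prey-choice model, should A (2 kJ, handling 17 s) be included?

Current rate: (0.14×2.2 + 0.54×7.2)/(1 + 0.14×16 + 0.54×14) = 0.3885 kJ/s.
A: E/h = 2/17 = 0.1176 kJ/s.
0.1176 < 0.3885, so adding A would lower the average — exclude it.

No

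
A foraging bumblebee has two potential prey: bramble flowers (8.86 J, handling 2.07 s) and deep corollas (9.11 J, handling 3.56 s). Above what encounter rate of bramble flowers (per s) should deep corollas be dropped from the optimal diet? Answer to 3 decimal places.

At the threshold, the rate on bramble flowers alone equals the profitability of deep corollas: λ·8.86/(1 + λ·2.07) = 9.11/3.56 = 2.559.
Rearranging, λ(8.86 − 2.559×2.07) = 2.559, so λ = 2.559/3.563 = 0.7182 per s.

0.718 per s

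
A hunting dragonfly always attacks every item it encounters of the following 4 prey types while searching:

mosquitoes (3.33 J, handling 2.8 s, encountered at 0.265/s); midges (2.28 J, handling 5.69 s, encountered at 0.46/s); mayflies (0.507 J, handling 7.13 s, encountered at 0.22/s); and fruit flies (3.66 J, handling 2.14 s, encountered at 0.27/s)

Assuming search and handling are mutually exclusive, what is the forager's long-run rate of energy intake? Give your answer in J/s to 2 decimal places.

0.47 J/s

R = (0.265×3.33 + 0.46×2.28 + 0.22×0.507 + 0.27×3.66) / (1 + 0.265×2.8 + 0.46×5.69 + 0.22×7.13 + 0.27×2.14) = 3.031/6.506 = 0.4659 J/s.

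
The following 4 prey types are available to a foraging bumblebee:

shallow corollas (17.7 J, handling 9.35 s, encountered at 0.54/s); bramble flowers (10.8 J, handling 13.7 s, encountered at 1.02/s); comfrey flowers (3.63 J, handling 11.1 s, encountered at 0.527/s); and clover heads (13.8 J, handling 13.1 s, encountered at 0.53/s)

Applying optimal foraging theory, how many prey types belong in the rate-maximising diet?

Profitabilities (E/h, J/s): shallow corollas 1.89, clover heads 1.05, bramble flowers 0.788, comfrey flowers 0.327. Add prey in this order while the next type's profitability exceeds the intake rate on those already taken.
Rate on top 1: 1.58. clover heads: 1.05 < 1.58 → exclude; stop.
Optimal diet: shallow corollas — 1 of 4 types.

1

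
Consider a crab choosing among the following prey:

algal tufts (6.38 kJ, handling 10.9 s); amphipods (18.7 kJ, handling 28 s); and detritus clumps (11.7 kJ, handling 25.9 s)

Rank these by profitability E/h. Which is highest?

Profitability E/h (kJ/s): algal tufts = 6.38/10.9 = 0.585, amphipods = 18.7/28 = 0.668, detritus clumps = 11.7/25.9 = 0.452.
Ranked: amphipods > algal tufts > detritus clumps.

amphipods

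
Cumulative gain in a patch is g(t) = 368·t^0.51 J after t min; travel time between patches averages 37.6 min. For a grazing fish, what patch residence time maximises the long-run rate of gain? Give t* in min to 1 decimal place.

Maximise g(t)/(T+t): set derivative to zero → g'(t)(T+t) = g(t).
g'(t) = 0.51·368·t^-0.49. Setting 0.51·368·t^-0.49 = 368·t^0.51/(37.6+t) gives 0.51(37.6+t) = t, so 0.49·t = 0.51×37.6.
t* = 0.51×37.6/0.49 = 39.13 min.

39.1 min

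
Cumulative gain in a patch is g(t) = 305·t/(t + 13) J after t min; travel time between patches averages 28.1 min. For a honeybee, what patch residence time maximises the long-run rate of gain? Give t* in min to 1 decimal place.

Maximise g(t)/(T+t): set derivative to zero → g'(t)(T+t) = g(t).
g'(t) = 305·13/(t + 13)². Setting 305·13/(t+13)² = 305t/[(t+13)(28.1+t)] gives 13(28.1+t) = t(t+13), so t² = 13×28.1 = 365.3.
t* = √365.3 = 19.11 min.

19.1 min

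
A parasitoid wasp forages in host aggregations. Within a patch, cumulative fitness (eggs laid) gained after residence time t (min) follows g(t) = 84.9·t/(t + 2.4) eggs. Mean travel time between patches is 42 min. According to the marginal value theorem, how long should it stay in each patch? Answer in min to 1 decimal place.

By the marginal value theorem, leave when the instantaneous gain rate g'(t) equals the habitat-wide average g(t)/(T + t).
g'(t) = 84.9·2.4/(t + 2.4)². Setting 84.9·2.4/(t+2.4)² = 84.9t/[(t+2.4)(42+t)] gives 2.4(42+t) = t(t+2.4), so t² = 2.4×42 = 100.8.
t* = √100.8 = 10.04 min.

10.0 min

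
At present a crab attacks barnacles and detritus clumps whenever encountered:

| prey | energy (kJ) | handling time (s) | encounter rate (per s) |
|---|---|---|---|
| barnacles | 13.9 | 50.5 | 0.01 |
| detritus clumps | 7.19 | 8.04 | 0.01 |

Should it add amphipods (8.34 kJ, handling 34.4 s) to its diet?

Current rate: (0.01×13.9 + 0.01×7.19)/(1 + 0.01×50.5 + 0.01×8.04) = 0.133 kJ/s.
amphipods: E/h = 8.34/34.4 = 0.2424 kJ/s.
0.2424 > 0.133, so adding amphipods raises the average — include it.

Yes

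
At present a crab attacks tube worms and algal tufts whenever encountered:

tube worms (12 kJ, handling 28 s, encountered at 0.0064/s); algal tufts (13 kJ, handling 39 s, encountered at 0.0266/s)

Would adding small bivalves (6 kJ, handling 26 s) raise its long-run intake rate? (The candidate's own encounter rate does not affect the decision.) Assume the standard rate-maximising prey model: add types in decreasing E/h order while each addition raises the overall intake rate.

On tube worms and algal tufts alone, R = ΣλE/(1+Σλh) = 0.4226/2.217 = 0.1907 kJ/s.
Profitability of small bivalves: 6/26 = 0.2308 kJ/s.
Since 0.2308 > R, including small bivalves increases the long-run rate.

Yes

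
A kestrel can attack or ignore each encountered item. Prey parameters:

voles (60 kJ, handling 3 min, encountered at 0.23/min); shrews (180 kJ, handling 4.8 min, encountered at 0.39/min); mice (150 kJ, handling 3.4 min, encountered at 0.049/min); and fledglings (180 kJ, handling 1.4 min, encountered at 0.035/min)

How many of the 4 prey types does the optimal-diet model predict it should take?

3

Rank by E/h (kJ/min): fledglings 129, mice 44.1, shrews 37.5, voles 20. Include each in turn until the next type's E/h falls below the running intake rate.
Rate on top 1: 6.006. mice: 44.1 > 6.006 → include.
Rate on top 2: 11.23. shrews: 37.5 > 11.23 → include.
Rate on top 3: 27.16. voles: 20 < 27.16 → exclude; stop.
Optimal diet: fledglings, mice, shrews — 3 of 4 types.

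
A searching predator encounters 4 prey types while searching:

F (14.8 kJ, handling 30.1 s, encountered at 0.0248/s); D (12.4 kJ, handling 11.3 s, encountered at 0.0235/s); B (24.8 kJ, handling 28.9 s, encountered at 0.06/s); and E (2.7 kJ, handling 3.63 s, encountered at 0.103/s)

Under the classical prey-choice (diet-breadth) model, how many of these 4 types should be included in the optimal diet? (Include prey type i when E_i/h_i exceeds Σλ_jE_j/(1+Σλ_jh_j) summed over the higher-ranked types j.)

3

E/h in descending order: D 1.1, B 0.858, E 0.744, F 0.492 kJ/s. The optimal diet is the largest prefix of this list for which every included type satisfies E_i/h_i > R on the types above it.
Rate on top 1: 0.2303. B: 0.858 > 0.2303 → include.
Rate on top 2: 0.5932. E: 0.744 > 0.5932 → include.
Rate on top 3: 0.6099. F: 0.492 < 0.6099 → exclude; stop.
Optimal diet: D, B, E — 3 of 4 types.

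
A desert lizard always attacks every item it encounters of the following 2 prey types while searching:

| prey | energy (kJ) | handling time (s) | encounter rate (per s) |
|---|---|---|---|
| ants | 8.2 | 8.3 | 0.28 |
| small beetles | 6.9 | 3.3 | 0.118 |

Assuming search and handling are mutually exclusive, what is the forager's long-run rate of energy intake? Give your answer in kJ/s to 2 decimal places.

0.84 kJ/s

R = Σλ_iE_i / (1 + Σλ_ih_i)
Numerator: 0.28×8.2 + 0.118×6.9 = 3.11
Denominator: 1 + 0.28×8.3 + 0.118×3.3 = 3.713
R = 3.11/3.713 = 0.8376 kJ/s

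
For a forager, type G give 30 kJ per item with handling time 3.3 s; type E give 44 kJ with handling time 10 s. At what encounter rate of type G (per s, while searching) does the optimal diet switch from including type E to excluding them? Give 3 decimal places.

0.284 per s

The zero-one rule: include type E iff E₂/h₂ > λE₁/(1+λh₁). Equality gives the switch point.
λE₁h₂ = E₂ + λE₂h₁ ⇒ λ = E₂/(E₁h₂ − E₂h₁) = 44/(300 − 145.2) = 0.2842 per s.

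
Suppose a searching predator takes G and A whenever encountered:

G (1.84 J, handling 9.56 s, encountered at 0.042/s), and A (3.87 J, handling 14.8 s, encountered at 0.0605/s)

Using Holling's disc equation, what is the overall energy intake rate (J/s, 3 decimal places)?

Energy encountered per unit search time: 0.042×1.84 + 0.0605×3.87 = 0.3114 J/s.
Handling time per unit search time: 0.042×9.56 + 0.0605×14.8 = 1.297.
Rate = 0.3114/(1 + 1.297) = 0.1356 J/s.

0.136 J/s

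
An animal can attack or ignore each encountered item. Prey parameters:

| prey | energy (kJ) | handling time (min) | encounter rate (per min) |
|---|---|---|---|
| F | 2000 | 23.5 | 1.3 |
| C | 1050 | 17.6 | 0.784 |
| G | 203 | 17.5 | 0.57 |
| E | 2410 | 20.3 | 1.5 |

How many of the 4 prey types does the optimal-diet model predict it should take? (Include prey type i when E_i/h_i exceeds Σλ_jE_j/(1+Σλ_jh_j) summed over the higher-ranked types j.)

E/h in descending order: E 119, F 85.1, C 59.7, G 11.6 kJ/min. The optimal diet is the largest prefix of this list for which every included type satisfies E_i/h_i > R on the types above it.
Rate on top 1: 114.9. F: 85.1 < 114.9 → exclude; stop.
Optimal diet: E — 1 of 4 types.

1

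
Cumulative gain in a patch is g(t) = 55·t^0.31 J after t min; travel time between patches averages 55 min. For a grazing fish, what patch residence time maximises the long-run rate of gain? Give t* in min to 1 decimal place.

24.7 min

By the marginal value theorem, leave when the instantaneous gain rate g'(t) equals the habitat-wide average g(t)/(T + t).
g'(t) = 0.31·55·t^-0.69. Setting 0.31·55·t^-0.69 = 55·t^0.31/(55+t) gives 0.31(55+t) = t, so 0.69·t = 0.31×55.
t* = 0.31×55/0.69 = 24.71 min.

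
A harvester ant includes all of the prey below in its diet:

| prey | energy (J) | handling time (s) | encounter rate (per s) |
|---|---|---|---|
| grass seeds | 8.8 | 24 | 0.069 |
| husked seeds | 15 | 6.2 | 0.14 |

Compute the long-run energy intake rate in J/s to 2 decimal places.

0.77 J/s

R = (0.069×8.8 + 0.14×15) / (1 + 0.069×24 + 0.14×6.2) = 2.707/3.524 = 0.7682 J/s.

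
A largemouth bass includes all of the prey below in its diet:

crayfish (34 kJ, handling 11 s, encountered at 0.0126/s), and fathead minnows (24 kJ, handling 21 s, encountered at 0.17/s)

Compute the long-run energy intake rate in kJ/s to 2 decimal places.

Energy encountered per unit search time: 0.0126×34 + 0.17×24 = 4.508 kJ/s.
Handling time per unit search time: 0.0126×11 + 0.17×21 = 3.709.
Rate = 4.508/(1 + 3.709) = 0.9575 kJ/s.

0.96 kJ/s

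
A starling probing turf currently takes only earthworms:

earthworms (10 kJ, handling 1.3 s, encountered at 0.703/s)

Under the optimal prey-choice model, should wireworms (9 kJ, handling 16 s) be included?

Current rate: (0.703×10)/(1 + 0.703×1.3) = 3.673 kJ/s.
Profitability of wireworms: 9/16 = 0.5625 kJ/s.
0.5625 < 3.673, so adding wireworms would lower the average — exclude it.

No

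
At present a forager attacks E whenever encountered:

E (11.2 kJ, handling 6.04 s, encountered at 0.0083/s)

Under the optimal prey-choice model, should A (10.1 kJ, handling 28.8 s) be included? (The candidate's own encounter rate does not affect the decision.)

Yes

Current rate: (0.0083×11.2)/(1 + 0.0083×6.04) = 0.08852 kJ/s.
Profitability of A: 10.1/28.8 = 0.3507 kJ/s.
Since 0.3507 > R, including A increases the long-run rate.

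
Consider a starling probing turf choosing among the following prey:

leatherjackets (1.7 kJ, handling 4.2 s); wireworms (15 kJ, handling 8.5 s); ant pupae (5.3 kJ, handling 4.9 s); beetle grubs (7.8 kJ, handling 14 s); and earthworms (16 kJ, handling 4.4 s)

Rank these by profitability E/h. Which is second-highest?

Profitability E/h (kJ/s): leatherjackets = 1.7/4.2 = 0.405, wireworms = 15/8.5 = 1.76, ant pupae = 5.3/4.9 = 1.08, beetle grubs = 7.8/14 = 0.557, earthworms = 16/4.4 = 3.64.
Ranked: earthworms > wireworms > ant pupae > beetle grubs > leatherjackets.

wireworms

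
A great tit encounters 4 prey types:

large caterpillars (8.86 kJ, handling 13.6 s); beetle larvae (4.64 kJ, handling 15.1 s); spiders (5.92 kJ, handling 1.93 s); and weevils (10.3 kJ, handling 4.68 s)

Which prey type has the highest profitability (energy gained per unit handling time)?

spiders

Profitability E/h (kJ/s): large caterpillars = 8.86/13.6 = 0.651, beetle larvae = 4.64/15.1 = 0.307, spiders = 5.92/1.93 = 3.07, weevils = 10.3/4.68 = 2.2.
Ranked: spiders > weevils > large caterpillars > beetle larvae.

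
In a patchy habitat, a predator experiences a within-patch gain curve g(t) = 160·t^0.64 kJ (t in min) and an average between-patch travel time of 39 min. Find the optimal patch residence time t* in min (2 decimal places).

69.33 min

Optimal t* satisfies g'(t*) = g(t*)/(T + t*).
g'(t) = 0.64·160·t^-0.36. Setting 0.64·160·t^-0.36 = 160·t^0.64/(39+t) gives 0.64(39+t) = t, so 0.36·t = 0.64×39.
t* = 0.64×39/0.36 = 69.33 min.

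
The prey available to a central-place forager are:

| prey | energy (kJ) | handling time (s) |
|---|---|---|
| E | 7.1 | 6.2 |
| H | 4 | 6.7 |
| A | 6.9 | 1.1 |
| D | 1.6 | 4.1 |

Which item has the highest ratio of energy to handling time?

A

Profitability E/h (kJ/s): E = 7.1/6.2 = 1.15, H = 4/6.7 = 0.597, A = 6.9/1.1 = 6.27, D = 1.6/4.1 = 0.39.
Ranked: A > E > H > D.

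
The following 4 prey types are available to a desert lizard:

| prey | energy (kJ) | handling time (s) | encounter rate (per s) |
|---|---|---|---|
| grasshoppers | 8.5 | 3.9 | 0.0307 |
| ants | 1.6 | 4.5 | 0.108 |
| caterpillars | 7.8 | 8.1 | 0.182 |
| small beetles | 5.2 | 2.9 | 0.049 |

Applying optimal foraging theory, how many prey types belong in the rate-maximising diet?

3

Profitabilities (E/h, kJ/s): grasshoppers 2.18, small beetles 1.79, caterpillars 0.963, ants 0.356. Add prey in this order while the next type's profitability exceeds the intake rate on those already taken.
Rate on top 1: 0.233. small beetles: 1.79 > 0.233 → include.
Rate on top 2: 0.4087. caterpillars: 0.963 > 0.4087 → include.
Rate on top 3: 0.7074. ants: 0.356 < 0.7074 → exclude; stop.
Optimal diet: grasshoppers, small beetles, caterpillars — 3 of 4 types.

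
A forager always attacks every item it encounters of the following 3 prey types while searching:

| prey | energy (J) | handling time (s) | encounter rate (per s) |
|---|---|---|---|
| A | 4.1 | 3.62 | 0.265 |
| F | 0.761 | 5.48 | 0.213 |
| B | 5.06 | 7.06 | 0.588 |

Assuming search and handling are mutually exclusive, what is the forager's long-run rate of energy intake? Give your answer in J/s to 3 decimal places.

Energy encountered per unit search time: 0.265×4.1 + 0.213×0.761 + 0.588×5.06 = 4.224 J/s.
Handling time per unit search time: 0.265×3.62 + 0.213×5.48 + 0.588×7.06 = 6.278.
Rate = 4.224/(1 + 6.278) = 0.5804 J/s.

0.580 J/s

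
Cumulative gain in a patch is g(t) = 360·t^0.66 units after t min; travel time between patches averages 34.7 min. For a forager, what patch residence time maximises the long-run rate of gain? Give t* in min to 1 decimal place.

By the marginal value theorem, leave when the instantaneous gain rate g'(t) equals the habitat-wide average g(t)/(T + t).
g'(t) = 0.66·360·t^-0.34. Setting 0.66·360·t^-0.34 = 360·t^0.66/(34.7+t) gives 0.66(34.7+t) = t, so 0.34·t = 0.66×34.7.
t* = 0.66×34.7/0.34 = 67.36 min.

67.4 min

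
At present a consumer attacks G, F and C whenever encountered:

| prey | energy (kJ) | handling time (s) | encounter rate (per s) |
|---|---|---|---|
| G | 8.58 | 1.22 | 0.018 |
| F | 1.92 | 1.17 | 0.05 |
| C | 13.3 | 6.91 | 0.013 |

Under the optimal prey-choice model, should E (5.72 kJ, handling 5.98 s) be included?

Yes

On G, F and C alone, R = ΣλE/(1+Σλh) = 0.4233/1.17 = 0.3617 kJ/s.
Profitability of E: 5.72/5.98 = 0.9565 kJ/s.
0.9565 > 0.3617, so adding E raises the average — include it.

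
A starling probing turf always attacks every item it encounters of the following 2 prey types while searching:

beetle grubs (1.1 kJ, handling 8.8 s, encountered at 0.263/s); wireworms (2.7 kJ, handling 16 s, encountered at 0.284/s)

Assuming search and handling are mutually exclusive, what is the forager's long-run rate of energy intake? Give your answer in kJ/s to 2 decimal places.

0.13 kJ/s

R = (0.263×1.1 + 0.284×2.7) / (1 + 0.263×8.8 + 0.284×16) = 1.056/7.858 = 0.1344 kJ/s.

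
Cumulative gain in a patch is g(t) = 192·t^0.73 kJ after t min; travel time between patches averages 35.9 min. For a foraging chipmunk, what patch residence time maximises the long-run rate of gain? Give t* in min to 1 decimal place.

By the marginal value theorem, leave when the instantaneous gain rate g'(t) equals the habitat-wide average g(t)/(T + t).
g'(t) = 0.73·192·t^-0.27. Setting 0.73·192·t^-0.27 = 192·t^0.73/(35.9+t) gives 0.73(35.9+t) = t, so 0.27·t = 0.73×35.9.
t* = 0.73×35.9/0.27 = 97.06 min.

97.1 min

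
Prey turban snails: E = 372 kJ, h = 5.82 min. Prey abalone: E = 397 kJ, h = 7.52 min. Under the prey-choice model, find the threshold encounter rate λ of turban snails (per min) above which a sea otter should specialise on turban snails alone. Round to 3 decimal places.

The zero-one rule: include abalone iff E₂/h₂ > λE₁/(1+λh₁). Equality gives the switch point.
λE₁h₂ = E₂ + λE₂h₁ ⇒ λ = E₂/(E₁h₂ − E₂h₁) = 397/(2797 − 2311) = 0.8154 per min.

0.815 per min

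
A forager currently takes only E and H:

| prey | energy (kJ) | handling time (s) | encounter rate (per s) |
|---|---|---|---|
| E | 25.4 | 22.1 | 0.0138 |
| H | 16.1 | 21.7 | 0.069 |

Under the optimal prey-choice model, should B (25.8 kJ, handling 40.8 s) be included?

Yes

On E and H alone, R = ΣλE/(1+Σλh) = 1.461/2.802 = 0.5215 kJ/s.
B: E/h = 25.8/40.8 = 0.6324 kJ/s.
Since 0.6324 > R, including B increases the long-run rate.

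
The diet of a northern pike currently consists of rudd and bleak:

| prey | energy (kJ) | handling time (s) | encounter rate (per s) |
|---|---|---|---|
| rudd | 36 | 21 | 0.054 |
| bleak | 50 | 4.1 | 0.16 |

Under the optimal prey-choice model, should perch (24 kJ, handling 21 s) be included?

No

Current rate: (0.054×36 + 0.16×50)/(1 + 0.054×21 + 0.16×4.1) = 3.564 kJ/s.
Profitability of perch: 24/21 = 1.143 kJ/s.
1.143 < 3.564, so adding perch would lower the average — exclude it.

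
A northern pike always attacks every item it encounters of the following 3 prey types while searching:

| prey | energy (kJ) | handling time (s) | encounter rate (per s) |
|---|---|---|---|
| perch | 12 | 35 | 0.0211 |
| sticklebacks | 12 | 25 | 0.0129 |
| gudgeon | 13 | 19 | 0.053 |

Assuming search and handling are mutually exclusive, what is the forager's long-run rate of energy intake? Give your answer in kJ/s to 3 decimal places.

0.358 kJ/s

R = Σλ_iE_i / (1 + Σλ_ih_i)
Numerator: 0.0211×12 + 0.0129×12 + 0.053×13 = 1.097
Denominator: 1 + 0.0211×35 + 0.0129×25 + 0.053×19 = 3.068
R = 1.097/3.068 = 0.3576 kJ/s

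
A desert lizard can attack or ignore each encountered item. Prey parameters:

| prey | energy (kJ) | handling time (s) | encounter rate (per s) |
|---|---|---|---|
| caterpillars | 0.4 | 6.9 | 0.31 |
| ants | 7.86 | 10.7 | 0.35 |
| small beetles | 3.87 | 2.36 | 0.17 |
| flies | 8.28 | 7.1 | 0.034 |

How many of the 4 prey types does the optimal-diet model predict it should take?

3

Profitabilities (E/h, kJ/s): small beetles 1.64, flies 1.17, ants 0.735, caterpillars 0.058. Add prey in this order while the next type's profitability exceeds the intake rate on those already taken.
Rate on top 1: 0.4695. flies: 1.17 > 0.4695 → include.
Rate on top 2: 0.5719. ants: 0.735 > 0.5719 → include.
Rate on top 3: 0.685. caterpillars: 0.058 < 0.685 → exclude; stop.
Optimal diet: small beetles, flies, ants — 3 of 4 types.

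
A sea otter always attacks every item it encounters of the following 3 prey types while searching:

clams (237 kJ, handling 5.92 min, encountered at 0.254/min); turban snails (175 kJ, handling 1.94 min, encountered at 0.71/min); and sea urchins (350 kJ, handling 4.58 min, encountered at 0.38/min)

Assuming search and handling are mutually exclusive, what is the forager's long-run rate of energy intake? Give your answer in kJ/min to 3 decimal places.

R = (0.254×237 + 0.71×175 + 0.38×350) / (1 + 0.254×5.92 + 0.71×1.94 + 0.38×4.58) = 317.4/5.621 = 56.47 kJ/min.

56.471 kJ/min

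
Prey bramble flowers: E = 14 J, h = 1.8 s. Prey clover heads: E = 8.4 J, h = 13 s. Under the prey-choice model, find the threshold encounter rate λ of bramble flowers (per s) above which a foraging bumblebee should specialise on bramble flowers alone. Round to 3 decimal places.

At the threshold, the rate on bramble flowers alone equals the profitability of clover heads: λ·14/(1 + λ·1.8) = 8.4/13 = 0.6462.
Rearranging, λ(14 − 0.6462×1.8) = 0.6462, so λ = 0.6462/12.84 = 0.05034 per s.

0.050 per s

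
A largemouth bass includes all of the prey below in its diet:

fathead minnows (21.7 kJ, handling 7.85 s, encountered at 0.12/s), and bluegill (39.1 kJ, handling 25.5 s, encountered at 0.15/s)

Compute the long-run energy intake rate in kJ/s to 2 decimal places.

1.47 kJ/s

R = (0.12×21.7 + 0.15×39.1) / (1 + 0.12×7.85 + 0.15×25.5) = 8.469/5.767 = 1.469 kJ/s.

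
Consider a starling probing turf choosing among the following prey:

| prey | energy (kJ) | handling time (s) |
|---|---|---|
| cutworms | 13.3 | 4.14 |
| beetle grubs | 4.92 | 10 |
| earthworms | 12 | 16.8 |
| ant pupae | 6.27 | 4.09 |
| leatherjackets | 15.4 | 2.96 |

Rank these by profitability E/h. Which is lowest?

Profitability E/h (kJ/s): cutworms = 13.3/4.14 = 3.21, beetle grubs = 4.92/10 = 0.492, earthworms = 12/16.8 = 0.714, ant pupae = 6.27/4.09 = 1.53, leatherjackets = 15.4/2.96 = 5.2.
Ranked: leatherjackets > cutworms > ant pupae > earthworms > beetle grubs.

beetle grubs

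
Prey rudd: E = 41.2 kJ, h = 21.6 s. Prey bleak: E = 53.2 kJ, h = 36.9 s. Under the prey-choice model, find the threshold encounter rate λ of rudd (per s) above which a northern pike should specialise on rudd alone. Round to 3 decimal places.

0.143 per s

The zero-one rule: include bleak iff E₂/h₂ > λE₁/(1+λh₁). Equality gives the switch point.
λE₁h₂ = E₂ + λE₂h₁ ⇒ λ = E₂/(E₁h₂ − E₂h₁) = 53.2/(1520 − 1149) = 0.1433 per s.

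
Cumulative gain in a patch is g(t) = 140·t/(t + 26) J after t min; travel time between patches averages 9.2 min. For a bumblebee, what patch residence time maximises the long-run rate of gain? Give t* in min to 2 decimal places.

15.47 min

Optimal t* satisfies g'(t*) = g(t*)/(T + t*).
g'(t) = 140·26/(t + 26)². Setting 140·26/(t+26)² = 140t/[(t+26)(9.2+t)] gives 26(9.2+t) = t(t+26), so t² = 26×9.2 = 239.2.
t* = √239.2 = 15.47 min.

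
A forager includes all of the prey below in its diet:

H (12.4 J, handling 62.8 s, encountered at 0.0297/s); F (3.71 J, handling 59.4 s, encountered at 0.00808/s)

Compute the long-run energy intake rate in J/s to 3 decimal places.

R = (0.0297×12.4 + 0.00808×3.71) / (1 + 0.0297×62.8 + 0.00808×59.4) = 0.3983/3.345 = 0.1191 J/s.

0.119 J/s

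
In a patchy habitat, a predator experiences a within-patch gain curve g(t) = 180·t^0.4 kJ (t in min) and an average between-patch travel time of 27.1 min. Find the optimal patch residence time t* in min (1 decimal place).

By the marginal value theorem, leave when the instantaneous gain rate g'(t) equals the habitat-wide average g(t)/(T + t).
g'(t) = 0.4·180·t^-0.6. Setting 0.4·180·t^-0.6 = 180·t^0.4/(27.1+t) gives 0.4(27.1+t) = t, so 0.60·t = 0.4×27.1.
t* = 0.4×27.1/0.60 = 18.07 min.

18.1 min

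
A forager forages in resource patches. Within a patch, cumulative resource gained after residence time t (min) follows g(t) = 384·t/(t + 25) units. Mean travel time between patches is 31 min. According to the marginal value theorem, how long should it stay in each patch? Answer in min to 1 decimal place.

Maximise g(t)/(T+t): set derivative to zero → g'(t)(T+t) = g(t).
g'(t) = 384·25/(t + 25)². Setting 384·25/(t+25)² = 384t/[(t+25)(31+t)] gives 25(31+t) = t(t+25), so t² = 25×31 = 775.
t* = √775 = 27.84 min.

27.8 min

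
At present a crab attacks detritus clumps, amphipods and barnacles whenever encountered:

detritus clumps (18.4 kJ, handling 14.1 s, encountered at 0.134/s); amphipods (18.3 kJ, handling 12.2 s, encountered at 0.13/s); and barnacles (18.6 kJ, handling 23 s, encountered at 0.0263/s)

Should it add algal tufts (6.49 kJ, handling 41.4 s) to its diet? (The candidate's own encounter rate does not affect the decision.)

On detritus clumps, amphipods and barnacles alone, R = ΣλE/(1+Σλh) = 5.334/5.08 = 1.05 kJ/s.
algal tufts: E/h = 6.49/41.4 = 0.1568 kJ/s.
0.1568 < 1.05, so adding algal tufts would lower the average — exclude it.

No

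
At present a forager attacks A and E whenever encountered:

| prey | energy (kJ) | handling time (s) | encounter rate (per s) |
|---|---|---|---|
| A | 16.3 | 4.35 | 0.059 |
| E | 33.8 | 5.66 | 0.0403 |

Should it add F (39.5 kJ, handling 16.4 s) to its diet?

Yes

On A and E alone, R = ΣλE/(1+Σλh) = 2.324/1.485 = 1.565 kJ/s.
Profitability of F: 39.5/16.4 = 2.409 kJ/s.
Since 2.409 > R, including F increases the long-run rate.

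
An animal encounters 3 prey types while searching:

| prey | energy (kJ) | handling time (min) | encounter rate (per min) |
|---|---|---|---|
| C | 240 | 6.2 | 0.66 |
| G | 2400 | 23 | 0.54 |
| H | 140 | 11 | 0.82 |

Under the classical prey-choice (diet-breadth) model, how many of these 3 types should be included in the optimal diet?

Profitabilities (E/h, kJ/min): G 104, C 38.7, H 12.7. Add prey in this order while the next type's profitability exceeds the intake rate on those already taken.
Rate on top 1: 96.57. C: 38.7 < 96.57 → exclude; stop.
Optimal diet: G — 1 of 3 types.

1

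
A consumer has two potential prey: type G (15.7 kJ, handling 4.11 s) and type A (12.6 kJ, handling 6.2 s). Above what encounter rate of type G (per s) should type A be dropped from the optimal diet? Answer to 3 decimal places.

Drop type A once their profitability E₂/h₂ falls below the rate achievable on type G alone: E₂/h₂ = λE₁/(1 + λh₁).
Solve for λ: λE₁h₂ = E₂(1 + λh₁) → λ(E₁h₂ − E₂h₁) = E₂ → λ = E₂/(E₁h₂ − E₂h₁).
λ = 12.6/(15.7×6.2 − 12.6×4.11) = 12.6/45.55 = 0.2766 per s.

0.277 per s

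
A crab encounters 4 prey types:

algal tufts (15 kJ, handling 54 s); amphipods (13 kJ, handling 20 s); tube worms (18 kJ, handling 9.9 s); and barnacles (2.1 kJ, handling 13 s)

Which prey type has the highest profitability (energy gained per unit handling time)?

tube worms

In descending order of E/h:
tube worms: 18/9.9 = 1.82 kJ/s
amphipods: 13/20 = 0.65 kJ/s
algal tufts: 15/54 = 0.278 kJ/s
barnacles: 2.1/13 = 0.162 kJ/s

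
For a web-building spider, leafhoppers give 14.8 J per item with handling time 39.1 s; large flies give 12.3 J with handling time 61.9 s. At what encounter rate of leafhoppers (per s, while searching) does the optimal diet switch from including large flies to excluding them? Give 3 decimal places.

The zero-one rule: include large flies iff E₂/h₂ > λE₁/(1+λh₁). Equality gives the switch point.
λE₁h₂ = E₂ + λE₂h₁ ⇒ λ = E₂/(E₁h₂ − E₂h₁) = 12.3/(916.1 − 480.9) = 0.02826 per s.

0.028 per s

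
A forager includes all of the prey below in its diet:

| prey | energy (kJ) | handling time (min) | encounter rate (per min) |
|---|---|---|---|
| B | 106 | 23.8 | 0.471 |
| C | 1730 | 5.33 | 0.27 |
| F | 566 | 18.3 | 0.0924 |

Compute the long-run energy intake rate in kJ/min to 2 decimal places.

R = (0.471×106 + 0.27×1730 + 0.0924×566) / (1 + 0.471×23.8 + 0.27×5.33 + 0.0924×18.3) = 569.3/15.34 = 37.11 kJ/min.

37.11 kJ/min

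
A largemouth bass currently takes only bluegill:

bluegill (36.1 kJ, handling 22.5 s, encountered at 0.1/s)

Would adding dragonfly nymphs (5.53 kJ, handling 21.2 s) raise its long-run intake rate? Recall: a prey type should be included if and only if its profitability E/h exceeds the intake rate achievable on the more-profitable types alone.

No

On bluegill alone, R = ΣλE/(1+Σλh) = 3.61/3.25 = 1.111 kJ/s.
dragonfly nymphs: E/h = 5.53/21.2 = 0.2608 kJ/s.
Since 0.2608 < R, time spent handling dragonfly nymphs is better spent searching.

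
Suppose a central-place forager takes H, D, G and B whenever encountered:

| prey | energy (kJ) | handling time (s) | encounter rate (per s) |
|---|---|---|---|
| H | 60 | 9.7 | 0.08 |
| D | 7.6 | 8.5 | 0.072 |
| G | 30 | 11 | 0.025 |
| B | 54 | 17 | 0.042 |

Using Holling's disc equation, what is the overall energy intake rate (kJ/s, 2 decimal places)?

2.48 kJ/s

R = (0.08×60 + 0.072×7.6 + 0.025×30 + 0.042×54) / (1 + 0.08×9.7 + 0.072×8.5 + 0.025×11 + 0.042×17) = 8.365/3.377 = 2.477 kJ/s.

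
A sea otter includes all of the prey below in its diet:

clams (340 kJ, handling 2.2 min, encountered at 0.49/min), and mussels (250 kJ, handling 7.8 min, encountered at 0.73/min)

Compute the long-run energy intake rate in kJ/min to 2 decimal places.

R = Σλ_iE_i / (1 + Σλ_ih_i)
Numerator: 0.49×340 + 0.73×250 = 349.1
Denominator: 1 + 0.49×2.2 + 0.73×7.8 = 7.772
R = 349.1/7.772 = 44.92 kJ/min

44.92 kJ/min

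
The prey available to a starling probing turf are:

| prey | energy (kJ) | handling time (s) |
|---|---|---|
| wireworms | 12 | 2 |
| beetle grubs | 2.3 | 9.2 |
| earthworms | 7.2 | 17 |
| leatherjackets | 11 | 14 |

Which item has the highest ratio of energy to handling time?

Profitability E/h (kJ/s): wireworms = 12/2 = 6, beetle grubs = 2.3/9.2 = 0.25, earthworms = 7.2/17 = 0.424, leatherjackets = 11/14 = 0.786.
Ranked: wireworms > leatherjackets > earthworms > beetle grubs.

wireworms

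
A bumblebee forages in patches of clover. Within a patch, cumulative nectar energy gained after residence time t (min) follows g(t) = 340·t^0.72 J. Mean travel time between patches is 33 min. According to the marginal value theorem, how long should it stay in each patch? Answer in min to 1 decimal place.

Optimal t* satisfies g'(t*) = g(t*)/(T + t*).
g'(t) = 0.72·340·t^-0.28. Setting 0.72·340·t^-0.28 = 340·t^0.72/(33+t) gives 0.72(33+t) = t, so 0.28·t = 0.72×33.
t* = 0.72×33/0.28 = 84.86 min.

84.9 min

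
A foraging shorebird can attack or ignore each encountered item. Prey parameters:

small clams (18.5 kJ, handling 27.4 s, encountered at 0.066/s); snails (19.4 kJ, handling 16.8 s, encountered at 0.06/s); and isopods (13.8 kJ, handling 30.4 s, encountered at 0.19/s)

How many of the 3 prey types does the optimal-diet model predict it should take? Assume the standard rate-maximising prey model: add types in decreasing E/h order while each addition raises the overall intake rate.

Profitabilities (E/h, kJ/s): snails 1.15, small clams 0.675, isopods 0.454. Add prey in this order while the next type's profitability exceeds the intake rate on those already taken.
Rate on top 1: 0.5797. small clams: 0.675 > 0.5797 → include.
Rate on top 2: 0.6249. isopods: 0.454 < 0.6249 → exclude; stop.
Optimal diet: snails, small clams — 2 of 3 types.

2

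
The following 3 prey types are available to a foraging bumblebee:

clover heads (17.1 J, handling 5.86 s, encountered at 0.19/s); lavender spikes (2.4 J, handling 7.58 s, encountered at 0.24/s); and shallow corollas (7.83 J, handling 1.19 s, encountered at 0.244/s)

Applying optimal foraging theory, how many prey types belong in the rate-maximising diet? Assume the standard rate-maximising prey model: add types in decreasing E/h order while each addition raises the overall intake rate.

2

E/h in descending order: shallow corollas 6.58, clover heads 2.92, lavender spikes 0.317 J/s. The optimal diet is the largest prefix of this list for which every included type satisfies E_i/h_i > R on the types above it.
Rate on top 1: 1.481. clover heads: 2.92 > 1.481 → include.
Rate on top 2: 2.146. lavender spikes: 0.317 < 2.146 → exclude; stop.
Optimal diet: shallow corollas, clover heads — 2 of 3 types.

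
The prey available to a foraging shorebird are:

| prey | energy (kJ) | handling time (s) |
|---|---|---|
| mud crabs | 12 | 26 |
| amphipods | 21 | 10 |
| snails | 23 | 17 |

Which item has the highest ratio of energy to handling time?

amphipods

Profitability E/h (kJ/s): mud crabs = 12/26 = 0.462, amphipods = 21/10 = 2.1, snails = 23/17 = 1.35.
Ranked: amphipods > snails > mud crabs.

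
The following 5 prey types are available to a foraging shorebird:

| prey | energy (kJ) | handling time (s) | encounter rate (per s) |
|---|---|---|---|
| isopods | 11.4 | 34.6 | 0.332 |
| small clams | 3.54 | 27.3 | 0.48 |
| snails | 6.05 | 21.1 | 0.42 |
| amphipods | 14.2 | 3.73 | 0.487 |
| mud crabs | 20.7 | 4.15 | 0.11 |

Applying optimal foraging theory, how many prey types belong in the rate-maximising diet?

2

Profitabilities (E/h, kJ/s): mud crabs 4.99, amphipods 3.81, isopods 0.329, snails 0.287, small clams 0.13. Add prey in this order while the next type's profitability exceeds the intake rate on those already taken.
Rate on top 1: 1.563. amphipods: 3.81 > 1.563 → include.
Rate on top 2: 2.809. isopods: 0.329 < 2.809 → exclude; stop.
Optimal diet: mud crabs, amphipods — 2 of 5 types.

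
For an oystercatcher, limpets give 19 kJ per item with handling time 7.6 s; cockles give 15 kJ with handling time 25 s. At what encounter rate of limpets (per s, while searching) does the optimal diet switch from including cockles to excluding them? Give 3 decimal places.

Drop cockles once their profitability E₂/h₂ falls below the rate achievable on limpets alone: E₂/h₂ = λE₁/(1 + λh₁).
Solve for λ: λE₁h₂ = E₂(1 + λh₁) → λ(E₁h₂ − E₂h₁) = E₂ → λ = E₂/(E₁h₂ − E₂h₁).
λ = 15/(19×25 − 15×7.6) = 15/361 = 0.04155 per s.

0.042 per s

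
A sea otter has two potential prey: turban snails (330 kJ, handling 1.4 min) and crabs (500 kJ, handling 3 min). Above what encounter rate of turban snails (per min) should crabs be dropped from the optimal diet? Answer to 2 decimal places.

Drop crabs once their profitability E₂/h₂ falls below the rate achievable on turban snails alone: E₂/h₂ = λE₁/(1 + λh₁).
Solve for λ: λE₁h₂ = E₂(1 + λh₁) → λ(E₁h₂ − E₂h₁) = E₂ → λ = E₂/(E₁h₂ − E₂h₁).
λ = 500/(330×3 − 500×1.4) = 500/290 = 1.724 per min.

1.72 per min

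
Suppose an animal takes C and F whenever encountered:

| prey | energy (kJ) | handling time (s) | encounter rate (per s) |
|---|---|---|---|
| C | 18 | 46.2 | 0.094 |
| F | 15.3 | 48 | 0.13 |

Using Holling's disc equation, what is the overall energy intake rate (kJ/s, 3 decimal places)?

0.318 kJ/s

Energy encountered per unit search time: 0.094×18 + 0.13×15.3 = 3.681 kJ/s.
Handling time per unit search time: 0.094×46.2 + 0.13×48 = 10.58.
Rate = 3.681/(1 + 10.58) = 0.3178 kJ/s.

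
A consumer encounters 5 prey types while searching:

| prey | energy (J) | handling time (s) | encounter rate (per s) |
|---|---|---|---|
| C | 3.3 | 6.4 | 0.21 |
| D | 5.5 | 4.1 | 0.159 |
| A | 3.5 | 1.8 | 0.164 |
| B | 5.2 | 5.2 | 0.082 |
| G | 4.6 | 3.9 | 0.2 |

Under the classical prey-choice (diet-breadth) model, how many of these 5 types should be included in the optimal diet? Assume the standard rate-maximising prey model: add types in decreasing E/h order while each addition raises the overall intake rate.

4

E/h in descending order: A 1.94, D 1.34, G 1.18, B 1, C 0.516 J/s. The optimal diet is the largest prefix of this list for which every included type satisfies E_i/h_i > R on the types above it.
Rate on top 1: 0.4432. D: 1.34 > 0.4432 → include.
Rate on top 2: 0.7439. G: 1.18 > 0.7439 → include.
Rate on top 3: 0.8685. B: 1 > 0.8685 → include.
Rate on top 4: 0.8863. C: 0.516 < 0.8863 → exclude; stop.
Optimal diet: A, D, G, B — 4 of 5 types.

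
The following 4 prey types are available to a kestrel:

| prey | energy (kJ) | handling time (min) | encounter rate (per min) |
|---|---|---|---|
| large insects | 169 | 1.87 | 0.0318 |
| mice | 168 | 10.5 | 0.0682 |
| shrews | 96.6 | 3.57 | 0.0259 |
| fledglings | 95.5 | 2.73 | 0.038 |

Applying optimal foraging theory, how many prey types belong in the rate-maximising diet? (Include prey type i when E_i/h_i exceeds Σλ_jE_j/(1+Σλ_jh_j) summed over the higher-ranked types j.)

4

Profitabilities (E/h, kJ/min): large insects 90.4, fledglings 35, shrews 27.1, mice 16. Add prey in this order while the next type's profitability exceeds the intake rate on those already taken.
Rate on top 1: 5.073. fledglings: 35 > 5.073 → include.
Rate on top 2: 7.74. shrews: 27.1 > 7.74 → include.
Rate on top 3: 9.163. mice: 16 > 9.163 → include.
Optimal diet: large insects, fledglings, shrews, mice — 4 of 4 types.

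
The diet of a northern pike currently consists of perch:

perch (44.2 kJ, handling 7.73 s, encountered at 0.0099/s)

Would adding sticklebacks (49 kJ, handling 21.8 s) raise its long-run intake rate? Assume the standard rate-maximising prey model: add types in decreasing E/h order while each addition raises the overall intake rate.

Current rate: (0.0099×44.2)/(1 + 0.0099×7.73) = 0.4065 kJ/s.
sticklebacks: E/h = 49/21.8 = 2.248 kJ/s.
Since 2.248 > R, including sticklebacks increases the long-run rate.

Yes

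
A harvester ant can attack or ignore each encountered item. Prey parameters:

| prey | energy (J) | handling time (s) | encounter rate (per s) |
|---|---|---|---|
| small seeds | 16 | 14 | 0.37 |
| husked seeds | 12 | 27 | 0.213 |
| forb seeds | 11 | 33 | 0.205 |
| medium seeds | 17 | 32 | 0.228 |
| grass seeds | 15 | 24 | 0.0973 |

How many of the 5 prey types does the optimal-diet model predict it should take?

1

Rank by E/h (J/s): small seeds 1.14, grass seeds 0.625, medium seeds 0.531, husked seeds 0.444, forb seeds 0.333. Include each in turn until the next type's E/h falls below the running intake rate.
Rate on top 1: 0.9579. grass seeds: 0.625 < 0.9579 → exclude; stop.
Optimal diet: small seeds — 1 of 5 types.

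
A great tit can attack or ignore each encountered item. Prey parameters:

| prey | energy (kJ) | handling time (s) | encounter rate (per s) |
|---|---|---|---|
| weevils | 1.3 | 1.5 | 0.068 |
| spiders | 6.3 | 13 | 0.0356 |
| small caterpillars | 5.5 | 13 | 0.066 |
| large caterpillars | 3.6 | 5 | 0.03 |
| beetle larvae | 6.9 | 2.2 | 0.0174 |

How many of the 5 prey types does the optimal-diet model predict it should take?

5

Rank by E/h (kJ/s): beetle larvae 3.14, weevils 0.867, large caterpillars 0.72, spiders 0.485, small caterpillars 0.423. Include each in turn until the next type's E/h falls below the running intake rate.
Rate on top 1: 0.1156. weevils: 0.867 > 0.1156 → include.
Rate on top 2: 0.1828. large caterpillars: 0.72 > 0.1828 → include.
Rate on top 3: 0.2453. spiders: 0.485 > 0.2453 → include.
Rate on top 4: 0.3085. small caterpillars: 0.423 > 0.3085 → include.
Optimal diet: beetle larvae, weevils, large caterpillars, spiders, small caterpillars — 5 of 5 types.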